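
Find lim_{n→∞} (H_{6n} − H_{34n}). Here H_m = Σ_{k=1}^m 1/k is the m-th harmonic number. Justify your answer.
lim = ln(6/34) = ln(3/17)

Euler-Maclaurin gives H_m = ln m + γ + 1/(2m) + O(1/m^2). The γ and O(1/m) terms cancel in the difference:
  H_{6n} − H_{34n} = ln(6n) − ln(34n) + O(1/n) = ln(6/34) + O(1/n).
Hence the limit is ln(6/34) = ln(3/17).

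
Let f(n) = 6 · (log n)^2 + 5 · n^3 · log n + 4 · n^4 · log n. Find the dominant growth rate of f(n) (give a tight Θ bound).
f(n) ∈ Θ(n^4 · log n)

Compare the terms by growth order. For large n, n^a · (log n)^b dominates n^a' · (log n)^b' iff a > a', or (a = a' and b > b'). Ranking the 3 terms shows the dominant one is 4 · n^4 · log n. Hence f(n) ∈ Θ(n^4 · log n).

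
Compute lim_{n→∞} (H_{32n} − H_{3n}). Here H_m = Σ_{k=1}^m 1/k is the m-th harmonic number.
lim = ln(32/3)

Euler-Maclaurin gives H_m = ln m + γ + 1/(2m) + O(1/m^2). The γ and O(1/m) terms cancel in the difference:
  H_{32n} − H_{3n} = ln(32n) − ln(3n) + O(1/n) = ln(32/3) + O(1/n).
Hence the limit is ln(32/3).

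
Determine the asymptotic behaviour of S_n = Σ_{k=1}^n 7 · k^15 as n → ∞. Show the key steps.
S_n ~ 7 · n^16 / 16

By integral comparison (Euler-Maclaurin), Σ_{k=1}^n 7 · k^15 = 7 · ∫_0^n x^15 dx + O(n^15) = 7 · n^16/16 + O(n^15). (Equivalently, Faulhaber's formula gives the same leading term.)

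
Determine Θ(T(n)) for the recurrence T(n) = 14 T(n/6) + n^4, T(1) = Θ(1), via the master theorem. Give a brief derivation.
T(n) = Θ(n^4)

log_6 14 ≈ 1.473. f(n) = n^4 dominates n^(log_6 14) since 4 > 1.473, and the regularity condition a·f(n/b) = 14·(n/6)^4 = (14/1296)·n^4 ≤ c·f(n) holds with c = 14/1296 ≈ 0.0108 < 1. So this is Case 3: T(n) = Θ(f(n)) = Θ(n^4).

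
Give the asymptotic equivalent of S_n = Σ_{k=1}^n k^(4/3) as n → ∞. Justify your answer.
S_n ~ (3/7) · n^(7/3)

Integral comparison: Σ_{k=1}^n k^(4/3) = ∫_0^n x^(4/3) dx + O(n^(4/3)). The integral is n^(1 + 4/3) / (1 + 4/3) = n^((4+3)/3) / ((4+3)/3) = (3/7) · n^(7/3).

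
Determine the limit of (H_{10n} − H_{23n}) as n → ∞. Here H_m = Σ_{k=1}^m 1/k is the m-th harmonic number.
lim = ln(10/23)

Euler-Maclaurin gives H_m = ln m + γ + 1/(2m) + O(1/m^2). The γ and O(1/m) terms cancel in the difference:
  H_{10n} − H_{23n} = ln(10n) − ln(23n) + O(1/n) = ln(10/23) + O(1/n).
Hence the limit is ln(10/23).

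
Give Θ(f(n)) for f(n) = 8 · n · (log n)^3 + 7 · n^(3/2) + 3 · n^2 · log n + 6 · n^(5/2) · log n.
f(n) ∈ Θ(n^(5/2) · log n)

Compare the terms by growth order. For large n, n^a · (log n)^b dominates n^a' · (log n)^b' iff a > a', or (a = a' and b > b'). Ranking the 4 terms shows the dominant one is 6 · n^(5/2) · log n. Hence f(n) ∈ Θ(n^(5/2) · log n).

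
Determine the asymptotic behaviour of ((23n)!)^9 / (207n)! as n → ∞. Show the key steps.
((23n)!)^9/(207n)! ~ ((2π·23n)^(8/2) / 3) · 9^(−9·23n)  →  0

Write N = 23n. Stirling: N! ~ sqrt(2π N)(N/e)^N and (9N)! ~ sqrt(2π·9N)·(9N/e)^(9N).
  (N!)^9/(9N)! ~ (2π N)^(9/2) (N/e)^(9N) / [sqrt(2π·9N) (9N/e)^(9N)]
     = (2π N)^(9/2) / sqrt(2π·9N) · (N/(9N))^(9N)
     = (2π N)^((9−1)/2) / 3 · 9^(−9N).
Since 9^9 > 1, the factor 9^(−9N) decays exponentially, so the ratio → 0. Substituting N = 23n gives the stated form.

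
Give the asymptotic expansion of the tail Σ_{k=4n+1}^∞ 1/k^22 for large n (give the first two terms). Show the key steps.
Σ_{k>4n} 1/k^22 = 1/(21 · (4n)^21) − 1/(2 · (4n)^22) + O(1/(4n)^23)

Compare to the integral: ∫_{4n}^∞ x^(−22) dx = [−x^(−21)/21]_{4n}^∞ = 1/((22−1)·(4n)^21). The Euler-Maclaurin correction adds −f(4n)/2 = −1/(2·(4n)^22). Euler-Maclaurin then gives
  Σ_{k>4n} 1/k^22 = ∫_{4n}^∞ dx/x^22 − 1/(2·(4n)^22) + O(1/(4n)^23).
(Equivalently this is ζ(22) − Σ_{k≤4n} 1/k^22.)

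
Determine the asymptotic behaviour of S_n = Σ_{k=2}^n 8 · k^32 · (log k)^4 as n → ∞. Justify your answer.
S_n ~ 8 · n^33 · (log n)^4 / 33

By integral comparison, S_n = ∫_1^n 8 · x^32 · (log x)^4 dx + O(n^32 · (log n)^4). For the integral, the leading term of ∫_1^n x^32 (log x)^4 dx is n^33/33 · (log n)^4 (by repeated integration by parts; each step lowers the log-exponent and produces a relatively O(1/log n) correction). Hence S_n ~ 8 · n^33 · (log n)^4 / 33.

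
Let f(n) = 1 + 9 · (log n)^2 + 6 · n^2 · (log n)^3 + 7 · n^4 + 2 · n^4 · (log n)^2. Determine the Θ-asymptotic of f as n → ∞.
f(n) ∈ Θ(n^4 · (log n)^2)

Compare the terms by growth order. For large n, n^a · (log n)^b dominates n^a' · (log n)^b' iff a > a', or (a = a' and b > b'). Ranking the 5 terms shows the dominant one is 2 · n^4 · (log n)^2. Hence f(n) ∈ Θ(n^4 · (log n)^2).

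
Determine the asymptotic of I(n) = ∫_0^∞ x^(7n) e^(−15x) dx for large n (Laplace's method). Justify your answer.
I(n) ~ (sqrt(2π·7n) / 15) · (7n/(15e))^(7n)

Write the integrand as exp(7n ln x − 15x) and set f(x) = 7n ln x − 15x. Then f'(x) = 7n/x − 15 = 0 at x* = 7n/15, and f''(x*) = −7n/x*^2 = −15^2/(7n). Laplace's method (interior maximum) gives
  I(n) ~ e^(f(x*)) · sqrt(2π / |f''(x*)|)
        = exp(7n ln(7n/15) − 7n) · sqrt(2π · 7n / 15^2)
        = (7n/15)^(7n) e^(−7n) · sqrt(2π·7n) / 15
        = (sqrt(2π·7n) / 15) · (7n/(15e))^(7n).
This matches Γ(7n+1)/15^(7n+1) with Stirling applied to Γ.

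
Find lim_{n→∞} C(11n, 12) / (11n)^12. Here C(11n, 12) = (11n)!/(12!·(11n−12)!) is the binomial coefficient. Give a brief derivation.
lim = 1/12! = 1/479001600

With N = 11n → ∞: C(N, 12) / N^12 = [N(N−1)…(N−11)] / (12! · N^12) = (1/12!) · 1 · (1 − 1/(11n)) · … · (1 − 11/(11n)). Each factor → 1 as N → ∞, so the limit is 1/12! = 1/479001600.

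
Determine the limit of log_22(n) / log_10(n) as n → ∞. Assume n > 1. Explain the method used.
lim = ln(10) / ln(22) = log_22(10)

Change of base: log_22(n) = ln n / ln 22 and log_10(n) = ln n / ln 10. The ratio is (ln n / ln 22) · (ln 10 / ln n) = ln 10 / ln 22, a constant independent of n. So the limit is ln 10 / ln 22 = log_22(10).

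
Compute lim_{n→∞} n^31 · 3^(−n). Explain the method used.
lim = 0

Exponentials with base > 1 dominate every fixed polynomial: for any fixed c, n^c / 3^n → 0 as n → ∞ (e.g. by the ratio test, or by writing 3^n = e^(n ln 3) and noting e^(n ln 3) / n^c → ∞). Hence n^31 · 3^(−n) = n^31 / 3^n → 0.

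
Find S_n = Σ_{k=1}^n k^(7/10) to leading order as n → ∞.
S_n ~ (10/17) · n^(17/10)

Integral comparison: Σ_{k=1}^n k^(7/10) = ∫_0^n x^(7/10) dx + O(n^(7/10)). The integral is n^(1 + 7/10) / (1 + 7/10) = n^((7+10)/10) / ((7+10)/10) = (10/17) · n^(17/10).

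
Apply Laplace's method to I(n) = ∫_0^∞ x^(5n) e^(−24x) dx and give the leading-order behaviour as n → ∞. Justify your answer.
I(n) ~ (sqrt(2π·5n) / 24) · (5n/(24e))^(5n)

Write the integrand as exp(5n ln x − 24x) and set f(x) = 5n ln x − 24x. Then f'(x) = 5n/x − 24 = 0 at x* = 5n/24, and f''(x*) = −5n/x*^2 = −24^2/(5n). Laplace's method (interior maximum) gives
  I(n) ~ e^(f(x*)) · sqrt(2π / |f''(x*)|)
        = exp(5n ln(5n/24) − 5n) · sqrt(2π · 5n / 24^2)
        = (5n/24)^(5n) e^(−5n) · sqrt(2π·5n) / 24
        = (sqrt(2π·5n) / 24) · (5n/(24e))^(5n).
This matches Γ(5n+1)/24^(5n+1) with Stirling applied to Γ.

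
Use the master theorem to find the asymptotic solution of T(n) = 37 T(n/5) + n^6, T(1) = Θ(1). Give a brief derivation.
T(n) = Θ(n^6)

log_5 37 ≈ 2.244. f(n) = n^6 dominates n^(log_5 37) since 6 > 2.244, and the regularity condition a·f(n/b) = 37·(n/5)^6 = (37/15625)·n^6 ≤ c·f(n) holds with c = 37/15625 ≈ 0.00237 < 1. So this is Case 3: T(n) = Θ(f(n)) = Θ(n^6).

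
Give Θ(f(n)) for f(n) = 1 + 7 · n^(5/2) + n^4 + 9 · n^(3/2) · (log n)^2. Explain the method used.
f(n) ∈ Θ(n^4)

Compare the terms by growth order. For large n, n^a · (log n)^b dominates n^a' · (log n)^b' iff a > a', or (a = a' and b > b'). Ranking the 4 terms shows the dominant one is n^4. Hence f(n) ∈ Θ(n^4).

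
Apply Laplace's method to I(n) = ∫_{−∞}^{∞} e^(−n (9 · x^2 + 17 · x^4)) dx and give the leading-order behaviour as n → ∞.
I(n) ~ sqrt(π/(9n))

φ(x) = 9 · x^2 + 17 · x^4 has its unique global minimum at x* = 0 (since φ'(x) = 18x + 68x^3 = 0 only at x = 0 for real x with both coefficients positive, and φ → ∞ as |x| → ∞). At x* = 0, φ(0) = 0 and φ''(0) = 18. Laplace's method then gives
  I(n) ~ sqrt(2π / (n · φ''(0))) · e^(−n φ(0)) = sqrt(2π / (18n)) = sqrt(π/(9n)).
The 17 · x^4 term contributes only at subleading order (an O(1/n) relative correction).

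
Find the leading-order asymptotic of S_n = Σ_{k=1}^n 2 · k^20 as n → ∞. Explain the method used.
S_n ~ 2 · n^21 / 21

By integral comparison (Euler-Maclaurin), Σ_{k=1}^n 2 · k^20 = 2 · ∫_0^n x^20 dx + O(n^20) = 2 · n^21/21 + O(n^20). (Equivalently, Faulhaber's formula gives the same leading term.)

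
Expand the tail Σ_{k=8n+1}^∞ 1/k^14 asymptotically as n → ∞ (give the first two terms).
Σ_{k>8n} 1/k^14 = 1/(13 · (8n)^13) − 1/(2 · (8n)^14) + O(1/(8n)^15)

Compare to the integral: ∫_{8n}^∞ x^(−14) dx = [−x^(−13)/13]_{8n}^∞ = 1/((14−1)·(8n)^13). The Euler-Maclaurin correction adds −f(8n)/2 = −1/(2·(8n)^14). Euler-Maclaurin then gives
  Σ_{k>8n} 1/k^14 = ∫_{8n}^∞ dx/x^14 − 1/(2·(8n)^14) + O(1/(8n)^15).
(Equivalently this is ζ(14) − Σ_{k≤8n} 1/k^14.)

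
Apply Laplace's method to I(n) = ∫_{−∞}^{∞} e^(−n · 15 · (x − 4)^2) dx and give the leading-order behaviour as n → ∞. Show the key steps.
I(n) = sqrt(π/(15n))

Here φ(x) = 15 · (x − 4)^2 has its unique minimum at x* = 4 with φ(x*) = 0 and φ''(x*) = 30. Laplace's method gives
  I(n) ~ e^(−n φ(x*)) · sqrt(2π / (n · φ''(x*))) = sqrt(2π / (30n)) = sqrt(π/(15n)).
This is exact: substituting u = (x − 4)·sqrt(15n) gives I(n) = (1/sqrt(15n)) ∫_{−∞}^{∞} e^(−u^2) du = sqrt(π/(15n)).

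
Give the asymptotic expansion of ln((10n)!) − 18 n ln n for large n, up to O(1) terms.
ln((10n)!) − 18 n ln n = −8 n ln n + 10(ln 10 − 1) n + (1/2) ln(2π·10n) + O(1/n)

Stirling: ln((10n)!) = 10n ln(10n) − 10n + (1/2) ln(2π·10n) + O(1/n).
Expand 10n ln(10n) = 10n (ln n + ln 10) = 10n ln n + 10n ln 10.
Subtract 18n ln n: leading term is (10 − 18) n ln n = −8 n ln n. The next term is 10n ln 10 − 10n = 10(ln 10 − 1) n. Then the (1/2) ln(2π·10n) correction.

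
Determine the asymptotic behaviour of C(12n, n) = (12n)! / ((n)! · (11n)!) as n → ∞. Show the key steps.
C(12n, n) ~ (8916100448256/285311670611)^(n) · sqrt(6/(11π·n))

Write N = n. Apply Stirling to each factorial:
  (12N)! ~ sqrt(2π·12N) · (12N/e)^(12N),
  N! ~ sqrt(2π N) · (N/e)^N,
  (11N)! ~ sqrt(2π·11N) · (11N/e)^(11N).
The exponential factors combine to (12N)^(12N) / (N^N · (11N)^(11N)) = 12^(12N)/11^(11N) = (12^12/11^11)^N = (8916100448256/285311670611)^N.
The square-root prefactors combine to sqrt(2π·12N) / (sqrt(2π N)·sqrt(2π·11N)) = sqrt(12 / (2π·11·N)) = sqrt(6/(11π·n)).
Substituting N = n: C(12n, n) ~ (8916100448256/285311670611)^(n) · sqrt(6/(11π·n)).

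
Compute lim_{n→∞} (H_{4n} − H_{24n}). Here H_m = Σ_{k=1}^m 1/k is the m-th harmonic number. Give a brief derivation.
lim = ln(4/24) = −ln 6

Euler-Maclaurin gives H_m = ln m + γ + 1/(2m) + O(1/m^2). The γ and O(1/m) terms cancel in the difference:
  H_{4n} − H_{24n} = ln(4n) − ln(24n) + O(1/n) = ln(4/24) + O(1/n).
Hence the limit is ln(4/24) = −ln 6.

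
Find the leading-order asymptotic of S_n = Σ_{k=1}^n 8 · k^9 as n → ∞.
S_n ~ 4 · n^10 / 5

By integral comparison (Euler-Maclaurin), Σ_{k=1}^n 8 · k^9 = 8 · ∫_0^n x^9 dx + O(n^9) = 8 · n^10/10 = 4 · n^10 / 5 + O(n^9). (Equivalently, Faulhaber's formula gives the same leading term.)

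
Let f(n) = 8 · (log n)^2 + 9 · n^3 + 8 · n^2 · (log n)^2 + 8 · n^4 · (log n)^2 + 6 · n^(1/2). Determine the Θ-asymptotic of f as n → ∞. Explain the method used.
f(n) ∈ Θ(n^4 · (log n)^2)

Compare the terms by growth order. For large n, n^a · (log n)^b dominates n^a' · (log n)^b' iff a > a', or (a = a' and b > b'). Ranking the 5 terms shows the dominant one is 8 · n^4 · (log n)^2. Hence f(n) ∈ Θ(n^4 · (log n)^2).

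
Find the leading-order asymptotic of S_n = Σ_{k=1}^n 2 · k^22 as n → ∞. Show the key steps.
S_n ~ 2 · n^23 / 23

By integral comparison (Euler-Maclaurin), Σ_{k=1}^n 2 · k^22 = 2 · ∫_0^n x^22 dx + O(n^22) = 2 · n^23/23 + O(n^22). (Equivalently, Faulhaber's formula gives the same leading term.)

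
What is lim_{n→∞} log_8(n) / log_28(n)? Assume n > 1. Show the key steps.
lim = ln(28) / ln(8) = log_8(28)

Change of base: log_8(n) = ln n / ln 8 and log_28(n) = ln n / ln 28. The ratio is (ln n / ln 8) · (ln 28 / ln n) = ln 28 / ln 8, a constant independent of n. So the limit is ln 28 / ln 8 = log_8(28).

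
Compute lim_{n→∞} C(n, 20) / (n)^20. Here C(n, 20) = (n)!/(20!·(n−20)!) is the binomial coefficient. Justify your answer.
lim = 1/20! = 1/2432902008176640000

With N = n → ∞: C(N, 20) / N^20 = [N(N−1)…(N−19)] / (20! · N^20) = (1/20!) · 1 · (1 − 1/n) · … · (1 − 19/n). Each factor → 1 as N → ∞, so the limit is 1/20! = 1/2432902008176640000.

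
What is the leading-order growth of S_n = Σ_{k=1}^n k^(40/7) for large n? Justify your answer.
S_n ~ (7/47) · n^(47/7)

Integral comparison: Σ_{k=1}^n k^(40/7) = ∫_0^n x^(40/7) dx + O(n^(40/7)). The integral is n^(1 + 40/7) / (1 + 40/7) = n^((40+7)/7) / ((40+7)/7) = (7/47) · n^(47/7).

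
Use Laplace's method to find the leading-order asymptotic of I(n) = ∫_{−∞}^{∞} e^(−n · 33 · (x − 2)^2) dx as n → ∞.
I(n) = sqrt(π/(33n))

Here φ(x) = 33 · (x − 2)^2 has its unique minimum at x* = 2 with φ(x*) = 0 and φ''(x*) = 66. Laplace's method gives
  I(n) ~ e^(−n φ(x*)) · sqrt(2π / (n · φ''(x*))) = sqrt(2π / (66n)) = sqrt(π/(33n)).
This is exact: substituting u = (x − 2)·sqrt(33n) gives I(n) = (1/sqrt(33n)) ∫_{−∞}^{∞} e^(−u^2) du = sqrt(π/(33n)).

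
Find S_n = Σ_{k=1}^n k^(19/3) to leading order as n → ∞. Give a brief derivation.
S_n ~ (3/22) · n^(22/3)

Integral comparison: Σ_{k=1}^n k^(19/3) = ∫_0^n x^(19/3) dx + O(n^(19/3)). The integral is n^(1 + 19/3) / (1 + 19/3) = n^((19+3)/3) / ((19+3)/3) = (3/22) · n^(22/3).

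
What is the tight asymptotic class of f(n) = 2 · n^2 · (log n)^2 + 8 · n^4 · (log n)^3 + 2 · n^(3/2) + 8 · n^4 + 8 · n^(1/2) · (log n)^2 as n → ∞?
f(n) ∈ Θ(n^4 · (log n)^3)

Compare the terms by growth order. For large n, n^a · (log n)^b dominates n^a' · (log n)^b' iff a > a', or (a = a' and b > b'). Ranking the 5 terms shows the dominant one is 8 · n^4 · (log n)^3. Hence f(n) ∈ Θ(n^4 · (log n)^3).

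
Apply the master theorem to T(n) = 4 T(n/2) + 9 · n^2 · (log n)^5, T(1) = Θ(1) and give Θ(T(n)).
T(n) = Θ(n^2 · (log n)^6)

Here log_2 4 = 2 and f(n) = 9 · n^2 · (log n)^5 = Θ(n^(log_2 4) · (log n)^5). This is the extended Case 2 of the master theorem (f matches the critical exponent up to log factors), giving T(n) = Θ(n^(log_2 4) · (log n)^(5+1)) = Θ(n^2 · (log n)^6).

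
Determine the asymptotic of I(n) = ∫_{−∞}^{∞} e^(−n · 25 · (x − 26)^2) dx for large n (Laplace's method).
I(n) = sqrt(π/(25n))

Here φ(x) = 25 · (x − 26)^2 has its unique minimum at x* = 26 with φ(x*) = 0 and φ''(x*) = 50. Laplace's method gives
  I(n) ~ e^(−n φ(x*)) · sqrt(2π / (n · φ''(x*))) = sqrt(2π / (50n)) = sqrt(π/(25n)).
This is exact: substituting u = (x − 26)·sqrt(25n) gives I(n) = (1/sqrt(25n)) ∫_{−∞}^{∞} e^(−u^2) du = sqrt(π/(25n)).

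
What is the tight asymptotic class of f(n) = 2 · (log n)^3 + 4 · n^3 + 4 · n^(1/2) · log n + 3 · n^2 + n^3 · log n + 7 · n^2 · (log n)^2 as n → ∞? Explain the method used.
f(n) ∈ Θ(n^3 · log n)

Compare the terms by growth order. For large n, n^a · (log n)^b dominates n^a' · (log n)^b' iff a > a', or (a = a' and b > b'). Ranking the 6 terms shows the dominant one is n^3 · log n. Hence f(n) ∈ Θ(n^3 · log n).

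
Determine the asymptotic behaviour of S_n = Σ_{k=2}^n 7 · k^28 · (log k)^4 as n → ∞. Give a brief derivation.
S_n ~ 7 · n^29 · (log n)^4 / 29

By integral comparison, S_n = ∫_1^n 7 · x^28 · (log x)^4 dx + O(n^28 · (log n)^4). For the integral, the leading term of ∫_1^n x^28 (log x)^4 dx is n^29/29 · (log n)^4 (by repeated integration by parts; each step lowers the log-exponent and produces a relatively O(1/log n) correction). Hence S_n ~ 7 · n^29 · (log n)^4 / 29.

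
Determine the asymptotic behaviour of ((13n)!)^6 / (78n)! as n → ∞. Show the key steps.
((13n)!)^6/(78n)! ~ ((2π·13n)^(5/2) / sqrt(6)) · 6^(−6·13n)  →  0

Write N = 13n. Stirling: N! ~ sqrt(2π N)(N/e)^N and (6N)! ~ sqrt(2π·6N)·(6N/e)^(6N).
  (N!)^6/(6N)! ~ (2π N)^(6/2) (N/e)^(6N) / [sqrt(2π·6N) (6N/e)^(6N)]
     = (2π N)^(6/2) / sqrt(2π·6N) · (N/(6N))^(6N)
     = (2π N)^((6−1)/2) / sqrt(6) · 6^(−6N).
Since 6^6 > 1, the factor 6^(−6N) decays exponentially, so the ratio → 0. Substituting N = 13n gives the stated form.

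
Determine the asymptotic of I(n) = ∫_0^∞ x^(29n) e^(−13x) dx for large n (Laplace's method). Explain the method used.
I(n) ~ (sqrt(2π·29n) / 13) · (29n/(13e))^(29n)

Write the integrand as exp(29n ln x − 13x) and set f(x) = 29n ln x − 13x. Then f'(x) = 29n/x − 13 = 0 at x* = 29n/13, and f''(x*) = −29n/x*^2 = −13^2/(29n). Laplace's method (interior maximum) gives
  I(n) ~ e^(f(x*)) · sqrt(2π / |f''(x*)|)
        = exp(29n ln(29n/13) − 29n) · sqrt(2π · 29n / 13^2)
        = (29n/13)^(29n) e^(−29n) · sqrt(2π·29n) / 13
        = (sqrt(2π·29n) / 13) · (29n/(13e))^(29n).
This matches Γ(29n+1)/13^(29n+1) with Stirling applied to Γ.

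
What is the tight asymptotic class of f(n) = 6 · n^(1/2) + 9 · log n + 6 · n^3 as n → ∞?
f(n) ∈ Θ(n^3)

Compare the terms by growth order. For large n, n^a · (log n)^b dominates n^a' · (log n)^b' iff a > a', or (a = a' and b > b'). Ranking the 3 terms shows the dominant one is 6 · n^3. Hence f(n) ∈ Θ(n^3).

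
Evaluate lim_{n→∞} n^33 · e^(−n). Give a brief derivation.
lim = 0

Exponentials with base > 1 dominate every fixed polynomial: for any fixed c, n^c / e^n → 0 as n → ∞ (e.g. by the ratio test, or since e^n grows faster than any power of n). Hence n^33 · e^(−n) = n^33 / e^n → 0.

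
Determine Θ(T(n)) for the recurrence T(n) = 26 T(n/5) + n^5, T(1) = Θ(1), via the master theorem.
T(n) = Θ(n^5)

log_5 26 ≈ 2.024. f(n) = n^5 dominates n^(log_5 26) since 5 > 2.024, and the regularity condition a·f(n/b) = 26·(n/5)^5 = (26/3125)·n^5 ≤ c·f(n) holds with c = 26/3125 ≈ 0.00832 < 1. So this is Case 3: T(n) = Θ(f(n)) = Θ(n^5).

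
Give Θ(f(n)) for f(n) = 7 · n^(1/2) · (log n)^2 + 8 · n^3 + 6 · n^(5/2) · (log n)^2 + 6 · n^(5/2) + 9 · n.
f(n) ∈ Θ(n^3)

Compare the terms by growth order. For large n, n^a · (log n)^b dominates n^a' · (log n)^b' iff a > a', or (a = a' and b > b'). Ranking the 5 terms shows the dominant one is 8 · n^3. Hence f(n) ∈ Θ(n^3).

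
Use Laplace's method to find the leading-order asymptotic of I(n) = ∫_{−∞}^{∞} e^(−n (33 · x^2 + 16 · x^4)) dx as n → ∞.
I(n) ~ sqrt(π/(33n))

φ(x) = 33 · x^2 + 16 · x^4 has its unique global minimum at x* = 0 (since φ'(x) = 66x + 64x^3 = 0 only at x = 0 for real x with both coefficients positive, and φ → ∞ as |x| → ∞). At x* = 0, φ(0) = 0 and φ''(0) = 66. Laplace's method then gives
  I(n) ~ sqrt(2π / (n · φ''(0))) · e^(−n φ(0)) = sqrt(2π / (66n)) = sqrt(π/(33n)).
The 16 · x^4 term contributes only at subleading order (an O(1/n) relative correction).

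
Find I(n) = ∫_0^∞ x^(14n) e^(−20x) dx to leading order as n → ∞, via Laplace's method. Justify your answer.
I(n) ~ (sqrt(2π·14n) / 20) · (14n/(20e))^(14n)

Write the integrand as exp(14n ln x − 20x) and set f(x) = 14n ln x − 20x. Then f'(x) = 14n/x − 20 = 0 at x* = 14n/20, and f''(x*) = −14n/x*^2 = −20^2/(14n). Laplace's method (interior maximum) gives
  I(n) ~ e^(f(x*)) · sqrt(2π / |f''(x*)|)
        = exp(14n ln(14n/20) − 14n) · sqrt(2π · 14n / 20^2)
        = (14n/20)^(14n) e^(−14n) · sqrt(2π·14n) / 20
        = (sqrt(2π·14n) / 20) · (14n/(20e))^(14n).
This matches Γ(14n+1)/20^(14n+1) with Stirling applied to Γ.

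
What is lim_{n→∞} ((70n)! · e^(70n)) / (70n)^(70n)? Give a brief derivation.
lim = ∞

Stirling: (70n)! ~ sqrt(2π·70n) · (70n/e)^(70n). Hence
  (70n)! · e^(70n) / (70n)^(70n) ~ sqrt(2π·70n) = sqrt(2π·70) · sqrt(n) → ∞.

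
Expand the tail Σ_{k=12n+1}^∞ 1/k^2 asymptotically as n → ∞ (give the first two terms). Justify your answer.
Σ_{k>12n} 1/k^2 = 1/(1 · (12n)) − 1/(2 · (12n)^2) + O(1/(12n)^3)

Compare to the integral: ∫_{12n}^∞ x^(−2) dx = [−x^(−1)/1]_{12n}^∞ = 1/((2−1)·(12n)). The Euler-Maclaurin correction adds −f(12n)/2 = −1/(2·(12n)^2). Euler-Maclaurin then gives
  Σ_{k>12n} 1/k^2 = ∫_{12n}^∞ dx/x^2 − 1/(2·(12n)^2) + O(1/(12n)^3).
(Equivalently this is ζ(2) − Σ_{k≤12n} 1/k^2.)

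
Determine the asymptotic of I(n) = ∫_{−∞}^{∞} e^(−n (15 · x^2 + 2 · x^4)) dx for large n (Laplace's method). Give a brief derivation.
I(n) ~ sqrt(π/(15n))

φ(x) = 15 · x^2 + 2 · x^4 has its unique global minimum at x* = 0 (since φ'(x) = 30x + 8x^3 = 0 only at x = 0 for real x with both coefficients positive, and φ → ∞ as |x| → ∞). At x* = 0, φ(0) = 0 and φ''(0) = 30. Laplace's method then gives
  I(n) ~ sqrt(2π / (n · φ''(0))) · e^(−n φ(0)) = sqrt(2π / (30n)) = sqrt(π/(15n)).
The 2 · x^4 term contributes only at subleading order (an O(1/n) relative correction).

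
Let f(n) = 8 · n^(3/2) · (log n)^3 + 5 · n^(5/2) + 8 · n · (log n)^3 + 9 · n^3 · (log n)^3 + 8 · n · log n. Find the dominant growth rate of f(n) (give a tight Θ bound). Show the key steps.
f(n) ∈ Θ(n^3 · (log n)^3)

Compare the terms by growth order. For large n, n^a · (log n)^b dominates n^a' · (log n)^b' iff a > a', or (a = a' and b > b'). Ranking the 5 terms shows the dominant one is 9 · n^3 · (log n)^3. Hence f(n) ∈ Θ(n^3 · (log n)^3).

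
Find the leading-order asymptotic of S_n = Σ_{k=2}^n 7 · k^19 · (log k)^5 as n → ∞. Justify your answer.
S_n ~ 7 · n^20 · (log n)^5 / 20

By integral comparison, S_n = ∫_1^n 7 · x^19 · (log x)^5 dx + O(n^19 · (log n)^5). For the integral, the leading term of ∫_1^n x^19 (log x)^5 dx is n^20/20 · (log n)^5 (by repeated integration by parts; each step lowers the log-exponent and produces a relatively O(1/log n) correction). Hence S_n ~ 7 · n^20 · (log n)^5 / 20.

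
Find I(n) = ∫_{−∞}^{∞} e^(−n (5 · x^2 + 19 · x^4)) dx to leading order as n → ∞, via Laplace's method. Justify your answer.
I(n) ~ sqrt(π/(5n))

φ(x) = 5 · x^2 + 19 · x^4 has its unique global minimum at x* = 0 (since φ'(x) = 10x + 76x^3 = 0 only at x = 0 for real x with both coefficients positive, and φ → ∞ as |x| → ∞). At x* = 0, φ(0) = 0 and φ''(0) = 10. Laplace's method then gives
  I(n) ~ sqrt(2π / (n · φ''(0))) · e^(−n φ(0)) = sqrt(2π / (10n)) = sqrt(π/(5n)).
The 19 · x^4 term contributes only at subleading order (an O(1/n) relative correction).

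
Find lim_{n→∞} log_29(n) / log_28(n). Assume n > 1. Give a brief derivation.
lim = ln(28) / ln(29) = log_29(28)

Change of base: log_29(n) = ln n / ln 29 and log_28(n) = ln n / ln 28. The ratio is (ln n / ln 29) · (ln 28 / ln n) = ln 28 / ln 29, a constant independent of n. So the limit is ln 28 / ln 29 = log_29(28).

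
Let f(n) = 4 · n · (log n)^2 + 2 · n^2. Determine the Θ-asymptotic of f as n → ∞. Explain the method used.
f(n) ∈ Θ(n^2)

Compare the terms by growth order. For large n, n^a · (log n)^b dominates n^a' · (log n)^b' iff a > a', or (a = a' and b > b'). Ranking the 2 terms shows the dominant one is 2 · n^2. Hence f(n) ∈ Θ(n^2).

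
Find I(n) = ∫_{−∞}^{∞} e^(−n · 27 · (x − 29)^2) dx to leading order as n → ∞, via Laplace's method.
I(n) = sqrt(π/(27n))

Here φ(x) = 27 · (x − 29)^2 has its unique minimum at x* = 29 with φ(x*) = 0 and φ''(x*) = 54. Laplace's method gives
  I(n) ~ e^(−n φ(x*)) · sqrt(2π / (n · φ''(x*))) = sqrt(2π / (54n)) = sqrt(π/(27n)).
This is exact: substituting u = (x − 29)·sqrt(27n) gives I(n) = (1/sqrt(27n)) ∫_{−∞}^{∞} e^(−u^2) du = sqrt(π/(27n)).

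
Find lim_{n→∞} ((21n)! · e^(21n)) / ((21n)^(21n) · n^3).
lim = 0

Stirling: (21n)! ~ sqrt(2π·21n) · (21n/e)^(21n). Hence
  (21n)! · e^(21n) / (21n)^(21n) ~ sqrt(2π·21n).
Dividing by n^3: sqrt(2π·21n) / n^3 = sqrt(2π·21) · n^((1−6)/2), so the expression behaves like sqrt(2π·21) · n^((1−6)/2) → 0.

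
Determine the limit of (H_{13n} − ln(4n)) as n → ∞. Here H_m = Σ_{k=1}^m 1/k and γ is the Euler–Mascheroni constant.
lim = ln(13/4) + γ

By Euler-Maclaurin, H_m = ln m + γ + O(1/m). So
  H_{13n} − ln(4n) = ln(13n) + γ − ln(4n) + O(1/n)
                       = ln(13/4) + γ + O(1/n).
Hence the limit is ln(13/4) + γ.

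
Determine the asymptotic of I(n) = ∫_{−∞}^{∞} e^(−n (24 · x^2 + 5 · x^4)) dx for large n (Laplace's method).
I(n) ~ sqrt(π/(24n))

φ(x) = 24 · x^2 + 5 · x^4 has its unique global minimum at x* = 0 (since φ'(x) = 48x + 20x^3 = 0 only at x = 0 for real x with both coefficients positive, and φ → ∞ as |x| → ∞). At x* = 0, φ(0) = 0 and φ''(0) = 48. Laplace's method then gives
  I(n) ~ sqrt(2π / (n · φ''(0))) · e^(−n φ(0)) = sqrt(2π / (48n)) = sqrt(π/(24n)).
The 5 · x^4 term contributes only at subleading order (an O(1/n) relative correction).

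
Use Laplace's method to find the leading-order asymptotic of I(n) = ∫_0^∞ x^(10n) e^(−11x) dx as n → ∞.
I(n) ~ (sqrt(2π·10n) / 11) · (10n/(11e))^(10n)

Write the integrand as exp(10n ln x − 11x) and set f(x) = 10n ln x − 11x. Then f'(x) = 10n/x − 11 = 0 at x* = 10n/11, and f''(x*) = −10n/x*^2 = −11^2/(10n). Laplace's method (interior maximum) gives
  I(n) ~ e^(f(x*)) · sqrt(2π / |f''(x*)|)
        = exp(10n ln(10n/11) − 10n) · sqrt(2π · 10n / 11^2)
        = (10n/11)^(10n) e^(−10n) · sqrt(2π·10n) / 11
        = (sqrt(2π·10n) / 11) · (10n/(11e))^(10n).
This matches Γ(10n+1)/11^(10n+1) with Stirling applied to Γ.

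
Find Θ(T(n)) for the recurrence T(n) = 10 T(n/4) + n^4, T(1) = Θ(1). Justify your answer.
T(n) = Θ(n^4)

log_4 10 ≈ 1.661. f(n) = n^4 dominates n^(log_4 10) since 4 > 1.661, and the regularity condition a·f(n/b) = 10·(n/4)^4 = (10/256)·n^4 ≤ c·f(n) holds with c = 10/256 ≈ 0.0391 < 1. So this is Case 3: T(n) = Θ(f(n)) = Θ(n^4).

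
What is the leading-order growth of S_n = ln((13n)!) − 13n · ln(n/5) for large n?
S_n ~ 13n · (ln 65 − 1) + O(ln n)

Stirling: ln((13n)!) = 13n ln(13n) − 13n + O(ln n).
  S_n = 13n ln(13n) − 13n − 13n ln(n/5) + O(ln n)
      = 13n ln(13n) − 13n ln n + 13n ln 5 − 13n + O(ln n)
      = 13n ln 13 + 13n ln 5 − 13n + O(ln n)
      = 13n (ln 65 − 1) + O(ln n).
Numerically ln(65) − 1 ≈ 3.1744.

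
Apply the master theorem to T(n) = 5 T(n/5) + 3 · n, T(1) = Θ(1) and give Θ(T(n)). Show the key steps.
T(n) = Θ(n log n)

log_5 5 = 1, and f(n) = 3 · n = Θ(n^(log_5 5)). This is Case 2 of the master theorem: T(n) = Θ(f(n) · log n) = Θ(n log n).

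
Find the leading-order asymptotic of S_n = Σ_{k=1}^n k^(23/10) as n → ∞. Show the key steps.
S_n ~ (10/33) · n^(33/10)

Integral comparison: Σ_{k=1}^n k^(23/10) = ∫_0^n x^(23/10) dx + O(n^(23/10)). The integral is n^(1 + 23/10) / (1 + 23/10) = n^((23+10)/10) / ((23+10)/10) = (10/33) · n^(33/10).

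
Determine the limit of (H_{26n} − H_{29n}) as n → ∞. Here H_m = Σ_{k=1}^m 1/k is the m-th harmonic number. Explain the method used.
lim = ln(26/29)

Euler-Maclaurin gives H_m = ln m + γ + 1/(2m) + O(1/m^2). The γ and O(1/m) terms cancel in the difference:
  H_{26n} − H_{29n} = ln(26n) − ln(29n) + O(1/n) = ln(26/29) + O(1/n).
Hence the limit is ln(26/29).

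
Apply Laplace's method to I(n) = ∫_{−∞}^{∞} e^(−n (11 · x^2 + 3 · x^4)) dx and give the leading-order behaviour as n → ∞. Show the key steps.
I(n) ~ sqrt(π/(11n))

φ(x) = 11 · x^2 + 3 · x^4 has its unique global minimum at x* = 0 (since φ'(x) = 22x + 12x^3 = 0 only at x = 0 for real x with both coefficients positive, and φ → ∞ as |x| → ∞). At x* = 0, φ(0) = 0 and φ''(0) = 22. Laplace's method then gives
  I(n) ~ sqrt(2π / (n · φ''(0))) · e^(−n φ(0)) = sqrt(2π / (22n)) = sqrt(π/(11n)).
The 3 · x^4 term contributes only at subleading order (an O(1/n) relative correction).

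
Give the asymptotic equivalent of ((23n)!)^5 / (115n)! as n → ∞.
((23n)!)^5/(115n)! ~ ((2π·23n)^(4/2) / sqrt(5)) · 5^(−5·23n)  →  0

Write N = 23n. Stirling: N! ~ sqrt(2π N)(N/e)^N and (5N)! ~ sqrt(2π·5N)·(5N/e)^(5N).
  (N!)^5/(5N)! ~ (2π N)^(5/2) (N/e)^(5N) / [sqrt(2π·5N) (5N/e)^(5N)]
     = (2π N)^(5/2) / sqrt(2π·5N) · (N/(5N))^(5N)
     = (2π N)^((5−1)/2) / sqrt(5) · 5^(−5N).
Since 5^5 > 1, the factor 5^(−5N) decays exponentially, so the ratio → 0. Substituting N = 23n gives the stated form.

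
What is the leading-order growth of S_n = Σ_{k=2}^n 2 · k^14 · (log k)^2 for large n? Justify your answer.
S_n ~ 2 · n^15 · (log n)^2 / 15

By integral comparison, S_n = ∫_1^n 2 · x^14 · (log x)^2 dx + O(n^14 · (log n)^2). For the integral, the leading term of ∫_1^n x^14 (log x)^2 dx is n^15/15 · (log n)^2 (by repeated integration by parts; each step lowers the log-exponent and produces a relatively O(1/log n) correction). Hence S_n ~ 2 · n^15 · (log n)^2 / 15.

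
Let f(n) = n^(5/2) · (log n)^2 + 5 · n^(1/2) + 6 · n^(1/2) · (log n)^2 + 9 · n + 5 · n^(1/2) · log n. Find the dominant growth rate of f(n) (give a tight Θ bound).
f(n) ∈ Θ(n^(5/2) · (log n)^2)

Compare the terms by growth order. For large n, n^a · (log n)^b dominates n^a' · (log n)^b' iff a > a', or (a = a' and b > b'). Ranking the 5 terms shows the dominant one is n^(5/2) · (log n)^2. Hence f(n) ∈ Θ(n^(5/2) · (log n)^2).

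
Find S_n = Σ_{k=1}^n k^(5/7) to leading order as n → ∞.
S_n ~ (7/12) · n^(12/7)

Integral comparison: Σ_{k=1}^n k^(5/7) = ∫_0^n x^(5/7) dx + O(n^(5/7)). The integral is n^(1 + 5/7) / (1 + 5/7) = n^((5+7)/7) / ((5+7)/7) = (7/12) · n^(12/7).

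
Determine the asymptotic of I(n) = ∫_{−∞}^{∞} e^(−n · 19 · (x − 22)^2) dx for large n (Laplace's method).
I(n) = sqrt(π/(19n))

Here φ(x) = 19 · (x − 22)^2 has its unique minimum at x* = 22 with φ(x*) = 0 and φ''(x*) = 38. Laplace's method gives
  I(n) ~ e^(−n φ(x*)) · sqrt(2π / (n · φ''(x*))) = sqrt(2π / (38n)) = sqrt(π/(19n)).
This is exact: substituting u = (x − 22)·sqrt(19n) gives I(n) = (1/sqrt(19n)) ∫_{−∞}^{∞} e^(−u^2) du = sqrt(π/(19n)).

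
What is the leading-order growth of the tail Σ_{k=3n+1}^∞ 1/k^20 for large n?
Σ_{k>3n} 1/k^20 ~ 1/(19 · (3n)^19)

Compare to the integral: ∫_{3n}^∞ x^(−20) dx = [−x^(−19)/19]_{3n}^∞ = 1/((20−1)·(3n)^19). Euler-Maclaurin then gives
  Σ_{k>3n} 1/k^20 = ∫_{3n}^∞ dx/x^20 − 1/(2·(3n)^20) + O(1/(3n)^21).
(Equivalently this is ζ(20) − Σ_{k≤3n} 1/k^20.)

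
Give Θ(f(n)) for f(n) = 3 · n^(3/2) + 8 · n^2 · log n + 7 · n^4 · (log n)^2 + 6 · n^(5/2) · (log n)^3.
f(n) ∈ Θ(n^4 · (log n)^2)

Compare the terms by growth order. For large n, n^a · (log n)^b dominates n^a' · (log n)^b' iff a > a', or (a = a' and b > b'). Ranking the 4 terms shows the dominant one is 7 · n^4 · (log n)^2. Hence f(n) ∈ Θ(n^4 · (log n)^2).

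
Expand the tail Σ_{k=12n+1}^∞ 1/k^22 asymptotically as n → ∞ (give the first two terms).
Σ_{k>12n} 1/k^22 = 1/(21 · (12n)^21) − 1/(2 · (12n)^22) + O(1/(12n)^23)

Compare to the integral: ∫_{12n}^∞ x^(−22) dx = [−x^(−21)/21]_{12n}^∞ = 1/((22−1)·(12n)^21). The Euler-Maclaurin correction adds −f(12n)/2 = −1/(2·(12n)^22). Euler-Maclaurin then gives
  Σ_{k>12n} 1/k^22 = ∫_{12n}^∞ dx/x^22 − 1/(2·(12n)^22) + O(1/(12n)^23).
(Equivalently this is ζ(22) − Σ_{k≤12n} 1/k^22.)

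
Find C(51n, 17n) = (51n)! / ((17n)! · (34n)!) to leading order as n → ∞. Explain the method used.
C(51n, 17n) ~ (27/4)^(17n) · sqrt(3/(4π·17n))

Write N = 17n. Apply Stirling to each factorial:
  (3N)! ~ sqrt(2π·3N) · (3N/e)^(3N),
  N! ~ sqrt(2π N) · (N/e)^N,
  (2N)! ~ sqrt(2π·2N) · (2N/e)^(2N).
The exponential factors combine to (3N)^(3N) / (N^N · (2N)^(2N)) = 3^(3N)/2^(2N) = (3^3/2^2)^N = (27/4)^N.
The square-root prefactors combine to sqrt(2π·3N) / (sqrt(2π N)·sqrt(2π·2N)) = sqrt(3 / (2π·2·N)) = sqrt(3/(4π·17n)).
Substituting N = 17n: C(51n, 17n) ~ (27/4)^(17n) · sqrt(3/(4π·17n)).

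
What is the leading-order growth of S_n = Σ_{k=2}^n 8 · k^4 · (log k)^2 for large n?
S_n ~ 8 · n^5 · (log n)^2 / 5

By integral comparison, S_n = ∫_1^n 8 · x^4 · (log x)^2 dx + O(n^4 · (log n)^2). For the integral, the leading term of ∫_1^n x^4 (log x)^2 dx is n^5/5 · (log n)^2 (by repeated integration by parts; each step lowers the log-exponent and produces a relatively O(1/log n) correction). Hence S_n ~ 8 · n^5 · (log n)^2 / 5.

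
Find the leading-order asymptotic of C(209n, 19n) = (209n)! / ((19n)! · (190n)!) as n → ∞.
C(209n, 19n) ~ (285311670611/10000000000)^(19n) · sqrt(11/(20π·19n))

Write N = 19n. Apply Stirling to each factorial:
  (11N)! ~ sqrt(2π·11N) · (11N/e)^(11N),
  N! ~ sqrt(2π N) · (N/e)^N,
  (10N)! ~ sqrt(2π·10N) · (10N/e)^(10N).
The exponential factors combine to (11N)^(11N) / (N^N · (10N)^(10N)) = 11^(11N)/10^(10N) = (11^11/10^10)^N = (285311670611/10000000000)^N.
The square-root prefactors combine to sqrt(2π·11N) / (sqrt(2π N)·sqrt(2π·10N)) = sqrt(11 / (2π·10·N)) = sqrt(11/(20π·19n)).
Substituting N = 19n: C(209n, 19n) ~ (285311670611/10000000000)^(19n) · sqrt(11/(20π·19n)).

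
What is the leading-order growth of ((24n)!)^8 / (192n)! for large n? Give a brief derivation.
((24n)!)^8/(192n)! ~ ((2π·24n)^(7/2) / sqrt(8)) · 8^(−8·24n)  →  0

Write N = 24n. Stirling: N! ~ sqrt(2π N)(N/e)^N and (8N)! ~ sqrt(2π·8N)·(8N/e)^(8N).
  (N!)^8/(8N)! ~ (2π N)^(8/2) (N/e)^(8N) / [sqrt(2π·8N) (8N/e)^(8N)]
     = (2π N)^(8/2) / sqrt(2π·8N) · (N/(8N))^(8N)
     = (2π N)^((8−1)/2) / sqrt(8) · 8^(−8N).
Since 8^8 > 1, the factor 8^(−8N) decays exponentially, so the ratio → 0. Substituting N = 24n gives the stated form.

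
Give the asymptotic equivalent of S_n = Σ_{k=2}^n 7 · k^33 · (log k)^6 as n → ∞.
S_n ~ 7 · n^34 · (log n)^6 / 34

By integral comparison, S_n = ∫_1^n 7 · x^33 · (log x)^6 dx + O(n^33 · (log n)^6). For the integral, the leading term of ∫_1^n x^33 (log x)^6 dx is n^34/34 · (log n)^6 (by repeated integration by parts; each step lowers the log-exponent and produces a relatively O(1/log n) correction). Hence S_n ~ 7 · n^34 · (log n)^6 / 34.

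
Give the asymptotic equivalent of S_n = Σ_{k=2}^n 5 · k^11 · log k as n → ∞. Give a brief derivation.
S_n ~ 5 · n^12 log n / 12 − 5 · n^12 / 144

By integral comparison, S_n = ∫_1^n 5 · x^11 · log x dx + O(n^11 · log n). For the integral, ∫ x^11 log x dx = n^12 log n / 12 − n^12/144 (integration by parts). Hence S_n ~ 5 · n^12 log n / 12 − 5 · n^12 / 144.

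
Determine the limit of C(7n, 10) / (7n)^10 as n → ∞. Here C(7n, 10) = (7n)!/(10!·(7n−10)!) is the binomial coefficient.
lim = 1/10! = 1/3628800

With N = 7n → ∞: C(N, 10) / N^10 = [N(N−1)…(N−9)] / (10! · N^10) = (1/10!) · 1 · (1 − 1/(7n)) · … · (1 − 9/(7n)). Each factor → 1 as N → ∞, so the limit is 1/10! = 1/3628800.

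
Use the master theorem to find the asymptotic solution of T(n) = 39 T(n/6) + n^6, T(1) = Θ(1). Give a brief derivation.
T(n) = Θ(n^6)

log_6 39 ≈ 2.045. f(n) = n^6 dominates n^(log_6 39) since 6 > 2.045, and the regularity condition a·f(n/b) = 39·(n/6)^6 = (39/46656)·n^6 ≤ c·f(n) holds with c = 39/46656 ≈ 0.000836 < 1. So this is Case 3: T(n) = Θ(f(n)) = Θ(n^6).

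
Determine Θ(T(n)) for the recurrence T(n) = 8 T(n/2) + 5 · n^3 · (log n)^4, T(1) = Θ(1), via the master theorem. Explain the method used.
T(n) = Θ(n^3 · (log n)^5)

Here log_2 8 = 3 and f(n) = 5 · n^3 · (log n)^4 = Θ(n^(log_2 8) · (log n)^4). This is the extended Case 2 of the master theorem (f matches the critical exponent up to log factors), giving T(n) = Θ(n^(log_2 8) · (log n)^(4+1)) = Θ(n^3 · (log n)^5).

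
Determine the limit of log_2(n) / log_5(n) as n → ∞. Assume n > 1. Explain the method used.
lim = ln(5) / ln(2) = log_2(5)

Change of base: log_2(n) = ln n / ln 2 and log_5(n) = ln n / ln 5. The ratio is (ln n / ln 2) · (ln 5 / ln n) = ln 5 / ln 2, a constant independent of n. So the limit is ln 5 / ln 2 = log_2(5).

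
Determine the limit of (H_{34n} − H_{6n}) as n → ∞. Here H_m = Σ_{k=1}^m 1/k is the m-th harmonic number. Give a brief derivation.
lim = ln(34/6) = ln(17/3)

Euler-Maclaurin gives H_m = ln m + γ + 1/(2m) + O(1/m^2). The γ and O(1/m) terms cancel in the difference:
  H_{34n} − H_{6n} = ln(34n) − ln(6n) + O(1/n) = ln(34/6) + O(1/n).
Hence the limit is ln(34/6) = ln(17/3).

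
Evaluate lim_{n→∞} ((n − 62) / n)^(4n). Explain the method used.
lim = e^(−248)

Rewrite as (1 − 62/n)^(4n). By the standard limit (1 + x/n)^n → e^x, we have (1 − 62/n)^n → e^(−62), and raising to the 4th power gives e^(−248).
More precisely, ln[(1 − 62/n)^(4n)] = 4n · ln(1 − 62/n) = 4n · (-62/n + O(1/n^2)) = -248 + O(1/n) → -248.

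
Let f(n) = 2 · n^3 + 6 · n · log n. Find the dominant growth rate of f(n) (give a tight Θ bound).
f(n) ∈ Θ(n^3)

Compare the terms by growth order. For large n, n^a · (log n)^b dominates n^a' · (log n)^b' iff a > a', or (a = a' and b > b'). Ranking the 2 terms shows the dominant one is 2 · n^3. Hence f(n) ∈ Θ(n^3).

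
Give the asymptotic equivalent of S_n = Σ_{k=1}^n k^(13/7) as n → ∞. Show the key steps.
S_n ~ (7/20) · n^(20/7)

Integral comparison: Σ_{k=1}^n k^(13/7) = ∫_0^n x^(13/7) dx + O(n^(13/7)). The integral is n^(1 + 13/7) / (1 + 13/7) = n^((13+7)/7) / ((13+7)/7) = (7/20) · n^(20/7).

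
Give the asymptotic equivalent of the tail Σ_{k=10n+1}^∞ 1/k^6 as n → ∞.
Σ_{k>10n} 1/k^6 ~ 1/(5 · (10n)^5)

Compare to the integral: ∫_{10n}^∞ x^(−6) dx = [−x^(−5)/5]_{10n}^∞ = 1/((6−1)·(10n)^5). Euler-Maclaurin then gives
  Σ_{k>10n} 1/k^6 = ∫_{10n}^∞ dx/x^6 − 1/(2·(10n)^6) + O(1/(10n)^7).
(Equivalently this is ζ(6) − Σ_{k≤10n} 1/k^6.)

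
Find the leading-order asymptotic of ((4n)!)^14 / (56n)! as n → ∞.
((4n)!)^14/(56n)! ~ ((2π·4n)^(13/2) / sqrt(14)) · 14^(−14·4n)  →  0

Write N = 4n. Stirling: N! ~ sqrt(2π N)(N/e)^N and (14N)! ~ sqrt(2π·14N)·(14N/e)^(14N).
  (N!)^14/(14N)! ~ (2π N)^(14/2) (N/e)^(14N) / [sqrt(2π·14N) (14N/e)^(14N)]
     = (2π N)^(14/2) / sqrt(2π·14N) · (N/(14N))^(14N)
     = (2π N)^((14−1)/2) / sqrt(14) · 14^(−14N).
Since 14^14 > 1, the factor 14^(−14N) decays exponentially, so the ratio → 0. Substituting N = 4n gives the stated form.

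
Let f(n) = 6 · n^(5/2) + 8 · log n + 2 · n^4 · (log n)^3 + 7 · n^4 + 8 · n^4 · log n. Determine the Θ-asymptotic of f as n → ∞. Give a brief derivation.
f(n) ∈ Θ(n^4 · (log n)^3)

Compare the terms by growth order. For large n, n^a · (log n)^b dominates n^a' · (log n)^b' iff a > a', or (a = a' and b > b'). Ranking the 5 terms shows the dominant one is 2 · n^4 · (log n)^3. Hence f(n) ∈ Θ(n^4 · (log n)^3).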